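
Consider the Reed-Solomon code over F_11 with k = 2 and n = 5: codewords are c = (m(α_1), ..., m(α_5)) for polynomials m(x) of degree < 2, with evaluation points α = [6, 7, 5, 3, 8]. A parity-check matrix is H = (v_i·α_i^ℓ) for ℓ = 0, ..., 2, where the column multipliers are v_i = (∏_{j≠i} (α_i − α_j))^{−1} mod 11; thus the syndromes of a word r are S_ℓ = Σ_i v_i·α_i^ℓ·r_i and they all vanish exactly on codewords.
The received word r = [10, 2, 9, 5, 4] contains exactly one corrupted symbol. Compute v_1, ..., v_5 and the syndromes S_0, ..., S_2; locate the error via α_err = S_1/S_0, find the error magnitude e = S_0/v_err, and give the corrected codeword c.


S = (9, 10, 5), error at position 1, error magnitude e = 10, c = [0, 2, 9, 5, 4].

Step 1: column multipliers v_i = (∏_{j≠i}(α_i − α_j))^{−1} mod 11.
  i = 1 (α = 6): (6−7)(6−5)(6−3)(6−8) = (−1)·1·3·(−2) = 6 ≡ 6, so v_1 = 6^{−1} = 2 (mod 11).
  i = 2 (α = 7): (7−6)(7−5)(7−3)(7−8) = 1·2·4·(−1) = −8 ≡ 3, so v_2 = 3^{−1} = 4 (mod 11).
  i = 3 (α = 5): (5−6)(5−7)(5−3)(5−8) = (−1)·(−2)·2·(−3) = −12 ≡ 10, so v_3 = 10^{−1} = 10 (mod 11).
  i = 4 (α = 3): (3−6)(3−7)(3−5)(3−8) = (−3)·(−4)·(−2)·(−5) = 120 ≡ 10, so v_4 = 10^{−1} = 10 (mod 11).
  i = 5 (α = 8): (8−6)(8−7)(8−5)(8−3) = 2·1·3·5 = 30 ≡ 8, so v_5 = 8^{−1} = 7 (mod 11).
  v = [2, 4, 10, 10, 7].
Step 2: syndromes of r = [10, 2, 9, 5, 4] (all sums mod 11).
  S_0 = Σ v_i r_i = 2·10 + 4·2 + 10·9 + 10·5 + 7·4 = 196 ≡ 9.
  S_1 = Σ v_i α_i r_i = 2·6·10 + 4·7·2 + 10·5·9 + 10·3·5 + 7·8·4 = 1000 ≡ 10.
  α_i^2 mod 11 = [3, 5, 3, 9, 9].
  S_2 = Σ v_i α_i^2 r_i = 2·3·10 + 4·5·2 + 10·3·9 + 10·9·5 + 7·9·4 = 1072 ≡ 5.
  S = (9, 10, 5) ≠ 0, so r is not a codeword (an error is present).
Step 3: locate the error. For a single error e at position i, S_ℓ = v_i·e·α_i^ℓ, so α_err = S_1/S_0.
  S_0^{−1} = 9^{−1} = 5 (mod 11), so α_err = 10·5 = 50 ≡ 6 = α_1. Error position i = 1.
  Consistency check: S_2/S_1 = 5·10 = 50 ≡ 6 = α_err ✓ (single-error assumption holds).
Step 4: error magnitude e = S_0/v_1 = S_0·∏_{j≠1}(α_1 − α_j) = 9·6 = 54 ≡ 10 (mod 11).
Step 5: correct position 1: c_1 = r_1 − e = 10 − 10 ≡ 0 (mod 11). Hence c = [0, 2, 9, 5, 4].
  Check: interpolating c through the α_i gives m(x) = 10 + 2·x (degree < 2) with m(α_i) = c_i for every i, so c is indeed a codeword.


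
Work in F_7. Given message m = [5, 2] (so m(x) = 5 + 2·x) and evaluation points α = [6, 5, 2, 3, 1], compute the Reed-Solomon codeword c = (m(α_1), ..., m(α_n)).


c = [3, 1, 2, 4, 0]

Message polynomial: m(x) = 5 + 2·x (mod 7).
For each evaluation point α_i, compute m(α_i) mod 7:
  α_1 = 6: Horner steps 2 → 3, so m(6) = 3.
  α_2 = 5: Horner steps 2 → 1, so m(5) = 1.
  α_3 = 2: Horner steps 2 → 2, so m(2) = 2.
  α_4 = 3: Horner steps 2 → 4, so m(3) = 4.
  α_5 = 1: Horner steps 2 → 0, so m(1) = 0.
Codeword c = [3, 1, 2, 4, 0] ∈ F_7^5.


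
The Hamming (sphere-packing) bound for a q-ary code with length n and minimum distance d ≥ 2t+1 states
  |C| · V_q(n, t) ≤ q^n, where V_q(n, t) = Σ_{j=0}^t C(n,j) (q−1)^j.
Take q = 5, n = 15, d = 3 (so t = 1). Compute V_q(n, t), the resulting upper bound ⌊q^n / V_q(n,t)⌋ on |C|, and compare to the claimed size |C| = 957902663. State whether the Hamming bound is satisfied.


V_q(n, t) = 61, q^n = 30517578125, Hamming bound = 500288165, |C| = 957902663 > bound (violated).

Step 1: Compute V_q(n, t) = Σ_{j=0}^1 C(n, j) (q−1)^j.
  j = 0: C(15,0)·(4)^0 = 1·1 = 1.
  j = 1: C(15,1)·(4)^1 = 15·4 = 60.
  V_q(n, t) = 1 + 60 = 61.
Step 2: q^n = 5^15 = 30517578125.
Step 3: Hamming bound ⌊q^n / V_q(n,t)⌋ = ⌊30517578125/61⌋ = 500288165.
Step 4: Compare |C| = 957902663 to 500288165: violated.
The claimed |C| lies above the Hamming bound, so no 5-ary code of length 15 with d ≥ 3 can have 957902663 codewords.


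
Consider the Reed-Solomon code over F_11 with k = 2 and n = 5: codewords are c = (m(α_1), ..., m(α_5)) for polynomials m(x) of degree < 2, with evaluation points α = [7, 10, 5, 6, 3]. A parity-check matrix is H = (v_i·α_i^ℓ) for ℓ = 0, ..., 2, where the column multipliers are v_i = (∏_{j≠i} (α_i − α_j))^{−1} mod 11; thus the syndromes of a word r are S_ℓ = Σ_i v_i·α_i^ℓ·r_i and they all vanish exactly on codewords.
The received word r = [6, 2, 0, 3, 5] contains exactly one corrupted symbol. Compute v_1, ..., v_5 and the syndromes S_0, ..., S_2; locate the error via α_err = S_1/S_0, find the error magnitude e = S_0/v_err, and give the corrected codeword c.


S = (10, 1, 10), error at position 2, error magnitude e = 9, c = [6, 4, 0, 3, 5].

Step 1: column multipliers v_i = (∏_{j≠i}(α_i − α_j))^{−1} mod 11.
  i = 1 (α = 7): (7−10)(7−5)(7−6)(7−3) = (−3)·2·1·4 = −24 ≡ 9, so v_1 = 9^{−1} = 5 (mod 11).
  i = 2 (α = 10): (10−7)(10−5)(10−6)(10−3) = 3·5·4·7 = 420 ≡ 2, so v_2 = 2^{−1} = 6 (mod 11).
  i = 3 (α = 5): (5−7)(5−10)(5−6)(5−3) = (−2)·(−5)·(−1)·2 = −20 ≡ 2, so v_3 = 2^{−1} = 6 (mod 11).
  i = 4 (α = 6): (6−7)(6−10)(6−5)(6−3) = (−1)·(−4)·1·3 = 12 ≡ 1, so v_4 = 1^{−1} = 1 (mod 11).
  i = 5 (α = 3): (3−7)(3−10)(3−5)(3−6) = (−4)·(−7)·(−2)·(−3) = 168 ≡ 3, so v_5 = 3^{−1} = 4 (mod 11).
  v = [5, 6, 6, 1, 4].
Step 2: syndromes of r = [6, 2, 0, 3, 5] (all sums mod 11).
  S_0 = Σ v_i r_i = 5·6 + 6·2 + 6·0 + 1·3 + 4·5 = 65 ≡ 10.
  S_1 = Σ v_i α_i r_i = 5·7·6 + 6·10·2 + 6·5·0 + 1·6·3 + 4·3·5 = 408 ≡ 1.
  α_i^2 mod 11 = [5, 1, 3, 3, 9].
  S_2 = Σ v_i α_i^2 r_i = 5·5·6 + 6·1·2 + 6·3·0 + 1·3·3 + 4·9·5 = 351 ≡ 10.
  S = (10, 1, 10) ≠ 0, so r is not a codeword (an error is present).
Step 3: locate the error. For a single error e at position i, S_ℓ = v_i·e·α_i^ℓ, so α_err = S_1/S_0.
  S_0^{−1} = 10^{−1} = 10 (mod 11), so α_err = 1·10 = 10 ≡ 10 = α_2. Error position i = 2.
  Consistency check: S_2/S_1 = 10·1 = 10 ≡ 10 = α_err ✓ (single-error assumption holds).
Step 4: error magnitude e = S_0/v_2 = S_0·∏_{j≠2}(α_2 − α_j) = 10·2 = 20 ≡ 9 (mod 11).
Step 5: correct position 2: c_2 = r_2 − e = 2 − 9 ≡ 4 (mod 11). Hence c = [6, 4, 0, 3, 5].
  Check: interpolating c through the α_i gives m(x) = 7 + 3·x (degree < 2) with m(α_i) = c_i for every i, so c is indeed a codeword.


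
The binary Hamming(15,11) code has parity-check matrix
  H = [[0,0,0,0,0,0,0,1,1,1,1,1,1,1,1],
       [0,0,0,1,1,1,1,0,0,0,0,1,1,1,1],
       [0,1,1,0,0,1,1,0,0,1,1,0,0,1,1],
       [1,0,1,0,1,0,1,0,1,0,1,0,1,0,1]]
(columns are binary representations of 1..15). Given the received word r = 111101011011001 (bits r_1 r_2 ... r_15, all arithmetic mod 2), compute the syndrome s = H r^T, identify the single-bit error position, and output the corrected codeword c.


s = (1, 0, 1, 1)^T, error position = 11, corrected codeword c = 111101011001001

Compute s = H r^T mod 2 one row at a time:
  s_1 = 1 + 1 + 0 + 1 + 1 + 0 + 0 + 1 = 5 ≡ 1 (mod 2).
  s_2 = 1 + 0 + 1 + 0 + 1 + 0 + 0 + 1 = 4 ≡ 0 (mod 2).
  s_3 = 1 + 1 + 1 + 0 + 0 + 1 + 0 + 1 = 5 ≡ 1 (mod 2).
  s_4 = 1 + 1 + 0 + 0 + 1 + 1 + 0 + 1 = 5 ≡ 1 (mod 2).
s = (1, 0, 1, 1)^T — this equals column 11 of H (binary 1011), so error is at position 11.
Correct: flip bit 11 of r = 111101011011001 to get c = 111101011001001.


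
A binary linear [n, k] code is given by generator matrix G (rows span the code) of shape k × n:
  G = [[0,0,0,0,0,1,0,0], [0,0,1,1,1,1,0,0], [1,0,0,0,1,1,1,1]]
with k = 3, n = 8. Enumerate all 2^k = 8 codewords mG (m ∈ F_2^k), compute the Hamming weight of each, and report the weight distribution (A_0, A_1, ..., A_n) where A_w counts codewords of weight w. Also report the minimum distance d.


Weight distribution: A_0 = 1, A_1 = 1, A_3 = 1, A_4 = 2, A_5 = 2, A_6 = 1. Minimum distance d = 1.

Enumerate all 2^3 = 8 messages m ∈ F_2^3.
For each, compute codeword c = mG in F_2^8, then tally its weight.
  m = 000 → c = 00000000, weight = 0.
  m = 100 → c = 00000100, weight = 1.
  m = 010 → c = 00111100, weight = 4.
  m = 110 → c = 00111000, weight = 3.
  m = 001 → c = 10001111, weight = 5.
  m = 101 → c = 10001011, weight = 4.
  m = 011 → c = 10110011, weight = 5.
  m = 111 → c = 10110111, weight = 6.
Tally weights:
  weight 0: 1 codewords.
  weight 1: 1 codewords.
  weight 3: 1 codewords.
  weight 4: 2 codewords.
  weight 5: 2 codewords.
  weight 6: 1 codewords.
Minimum distance d = smallest w > 0 with A_w > 0 = 1.
Sanity: Σ A_w = 8 = 2^3 = 8 ✓.


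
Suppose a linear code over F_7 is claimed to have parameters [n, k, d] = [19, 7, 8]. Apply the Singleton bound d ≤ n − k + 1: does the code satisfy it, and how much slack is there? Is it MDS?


Singleton RHS = n − k + 1 = 13, slack = 5, bound satisfied, not MDS.

Singleton bound: d ≤ n − k + 1.
Here n = 19, k = 7, so n − k + 1 = 13.
Given d = 8, check d ≤ 13: YES.
Slack = (n − k + 1) − d = 5.
The code is NOT MDS (slack = 5 > 0).
Description: the claimed parameters are [19, 7, 8]_7; such a code would be non-MDS.


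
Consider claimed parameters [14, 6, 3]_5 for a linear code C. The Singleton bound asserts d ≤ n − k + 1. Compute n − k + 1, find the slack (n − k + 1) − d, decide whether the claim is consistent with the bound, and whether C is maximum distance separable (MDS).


Singleton RHS = n − k + 1 = 9, slack = 6, bound satisfied, not MDS.

Singleton bound: d ≤ n − k + 1.
Here n = 14, k = 6, so n − k + 1 = 9.
Given d = 3, check d ≤ 9: YES.
Slack = (n − k + 1) − d = 6.
The code is NOT MDS (slack = 6 > 0).
Description: the claimed parameters are [14, 6, 3]_5; such a code would be non-MDS.


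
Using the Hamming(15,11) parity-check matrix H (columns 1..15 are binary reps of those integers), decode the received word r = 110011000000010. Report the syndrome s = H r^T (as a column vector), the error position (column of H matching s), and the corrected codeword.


s = (1, 1, 1, 0)^T, error position = 14, corrected codeword c = 110011000000000

Compute s = H r^T mod 2 one row at a time:
  s_1 = 0 + 0 + 0 + 0 + 0 + 0 + 1 + 0 = 1 ≡ 1 (mod 2).
  s_2 = 0 + 1 + 1 + 0 + 0 + 0 + 1 + 0 = 3 ≡ 1 (mod 2).
  s_3 = 1 + 0 + 1 + 0 + 0 + 0 + 1 + 0 = 3 ≡ 1 (mod 2).
  s_4 = 1 + 0 + 1 + 0 + 0 + 0 + 0 + 0 = 2 ≡ 0 (mod 2).
s = (1, 1, 1, 0)^T — this equals column 14 of H (binary 1110), so error is at position 14.
Correct: flip bit 14 of r = 110011000000010 to get c = 110011000000000.


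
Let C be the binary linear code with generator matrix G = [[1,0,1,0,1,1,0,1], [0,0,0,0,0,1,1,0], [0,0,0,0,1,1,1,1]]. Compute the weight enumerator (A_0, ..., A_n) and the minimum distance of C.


Weight distribution: A_0 = 1, A_2 = 2, A_3 = 2, A_4 = 1, A_5 = 2. Minimum distance d = 2.

Enumerate all 2^3 = 8 messages m ∈ F_2^3.
For each, compute codeword c = mG in F_2^8, then tally its weight.
  m = 000 → c = 00000000, weight = 0.
  m = 100 → c = 10101101, weight = 5.
  m = 010 → c = 00000110, weight = 2.
  m = 110 → c = 10101011, weight = 5.
  m = 001 → c = 00001111, weight = 4.
  m = 101 → c = 10100010, weight = 3.
  m = 011 → c = 00001001, weight = 2.
  m = 111 → c = 10100100, weight = 3.
Tally weights:
  weight 0: 1 codewords.
  weight 2: 2 codewords.
  weight 3: 2 codewords.
  weight 4: 1 codewords.
  weight 5: 2 codewords.
Minimum distance d = smallest w > 0 with A_w > 0 = 2.
Sanity: Σ A_w = 8 = 2^3 = 8 ✓.


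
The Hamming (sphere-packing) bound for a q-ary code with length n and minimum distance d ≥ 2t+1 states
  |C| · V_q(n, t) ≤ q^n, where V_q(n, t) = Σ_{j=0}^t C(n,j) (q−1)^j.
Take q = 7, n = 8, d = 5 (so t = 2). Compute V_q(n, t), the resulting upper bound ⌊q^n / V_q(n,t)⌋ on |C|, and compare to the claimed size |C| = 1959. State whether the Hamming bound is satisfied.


V_q(n, t) = 1057, q^n = 5764801, Hamming bound = 5453, |C| = 1959 ≤ bound (satisfied).

Step 1: Compute V_q(n, t) = Σ_{j=0}^2 C(n, j) (q−1)^j.
  j = 0: C(8,0)·(6)^0 = 1·1 = 1.
  j = 1: C(8,1)·(6)^1 = 8·6 = 48.
  j = 2: C(8,2)·(6)^2 = 28·36 = 1008.
  V_q(n, t) = 1 + 48 + 1008 = 1057.
Step 2: q^n = 7^8 = 5764801.
Step 3: Hamming bound ⌊q^n / V_q(n,t)⌋ = ⌊5764801/1057⌋ = 5453.
Step 4: Compare |C| = 1959 to 5453: satisfied.
The claimed |C| lies below the Hamming bound.


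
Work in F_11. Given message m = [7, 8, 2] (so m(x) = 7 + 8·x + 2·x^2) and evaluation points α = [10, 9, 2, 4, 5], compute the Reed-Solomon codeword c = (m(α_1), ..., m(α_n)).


c = [1, 10, 9, 5, 9]

Message polynomial: m(x) = 7 + 8·x + 2·x^2 (mod 11).
For each evaluation point α_i, compute m(α_i) mod 11:
  α_1 = 10: Horner steps 2 → 6 → 1, so m(10) = 1.
  α_2 = 9: Horner steps 2 → 4 → 10, so m(9) = 10.
  α_3 = 2: Horner steps 2 → 1 → 9, so m(2) = 9.
  α_4 = 4: Horner steps 2 → 5 → 5, so m(4) = 5.
  α_5 = 5: Horner steps 2 → 7 → 9, so m(5) = 9.
Codeword c = [1, 10, 9, 5, 9] ∈ F_11^5.


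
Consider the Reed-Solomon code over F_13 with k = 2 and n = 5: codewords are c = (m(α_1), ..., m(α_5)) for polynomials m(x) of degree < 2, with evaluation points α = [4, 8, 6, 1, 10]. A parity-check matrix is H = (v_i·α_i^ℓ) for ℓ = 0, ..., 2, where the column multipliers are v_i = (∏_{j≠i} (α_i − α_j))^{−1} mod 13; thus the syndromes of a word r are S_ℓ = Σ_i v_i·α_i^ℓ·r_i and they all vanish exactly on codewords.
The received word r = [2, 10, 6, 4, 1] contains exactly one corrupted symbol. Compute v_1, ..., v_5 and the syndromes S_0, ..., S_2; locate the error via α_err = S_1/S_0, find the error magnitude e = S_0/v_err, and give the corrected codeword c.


S = (11, 11, 11), error at position 4, error magnitude e = 8, c = [2, 10, 6, 9, 1].

Step 1: column multipliers v_i = (∏_{j≠i}(α_i − α_j))^{−1} mod 13.
  i = 1 (α = 4): (4−8)(4−6)(4−1)(4−10) = (−4)·(−2)·3·(−6) = −144 ≡ 12, so v_1 = 12^{−1} = 12 (mod 13).
  i = 2 (α = 8): (8−4)(8−6)(8−1)(8−10) = 4·2·7·(−2) = −112 ≡ 5, so v_2 = 5^{−1} = 8 (mod 13).
  i = 3 (α = 6): (6−4)(6−8)(6−1)(6−10) = 2·(−2)·5·(−4) = 80 ≡ 2, so v_3 = 2^{−1} = 7 (mod 13).
  i = 4 (α = 1): (1−4)(1−8)(1−6)(1−10) = (−3)·(−7)·(−5)·(−9) = 945 ≡ 9, so v_4 = 9^{−1} = 3 (mod 13).
  i = 5 (α = 10): (10−4)(10−8)(10−6)(10−1) = 6·2·4·9 = 432 ≡ 3, so v_5 = 3^{−1} = 9 (mod 13).
  v = [12, 8, 7, 3, 9].
Step 2: syndromes of r = [2, 10, 6, 4, 1] (all sums mod 13).
  S_0 = Σ v_i r_i = 12·2 + 8·10 + 7·6 + 3·4 + 9·1 = 167 ≡ 11.
  S_1 = Σ v_i α_i r_i = 12·4·2 + 8·8·10 + 7·6·6 + 3·1·4 + 9·10·1 = 1090 ≡ 11.
  α_i^2 mod 13 = [3, 12, 10, 1, 9].
  S_2 = Σ v_i α_i^2 r_i = 12·3·2 + 8·12·10 + 7·10·6 + 3·1·4 + 9·9·1 = 1545 ≡ 11.
  S = (11, 11, 11) ≠ 0, so r is not a codeword (an error is present).
Step 3: locate the error. For a single error e at position i, S_ℓ = v_i·e·α_i^ℓ, so α_err = S_1/S_0.
  S_0^{−1} = 11^{−1} = 6 (mod 13), so α_err = 11·6 = 66 ≡ 1 = α_4. Error position i = 4.
  Consistency check: S_2/S_1 = 11·6 = 66 ≡ 1 = α_err ✓ (single-error assumption holds).
Step 4: error magnitude e = S_0/v_4 = S_0·∏_{j≠4}(α_4 − α_j) = 11·9 = 99 ≡ 8 (mod 13).
Step 5: correct position 4: c_4 = r_4 − e = 4 − 8 ≡ 9 (mod 13). Hence c = [2, 10, 6, 9, 1].
  Check: interpolating c through the α_i gives m(x) = 7 + 2·x (degree < 2) with m(α_i) = c_i for every i, so c is indeed a codeword.


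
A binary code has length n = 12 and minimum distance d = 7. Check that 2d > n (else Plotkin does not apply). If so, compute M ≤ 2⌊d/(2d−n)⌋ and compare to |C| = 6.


Plotkin bound M ≤ 6; given |C| = 6 ≤ bound (satisfied).

Check applicability: 2d = 14, n = 12.
2d − n = 2 > 0, so Plotkin applies.
Compute d/(2d−n) = 7/2 ≈ 3.5000.
⌊d/(2d−n)⌋ = 3.
Plotkin bound: M ≤ 2·3 = 6.
Given |C| = 6, check: satisfied.
This |C| is at the Plotkin bound.


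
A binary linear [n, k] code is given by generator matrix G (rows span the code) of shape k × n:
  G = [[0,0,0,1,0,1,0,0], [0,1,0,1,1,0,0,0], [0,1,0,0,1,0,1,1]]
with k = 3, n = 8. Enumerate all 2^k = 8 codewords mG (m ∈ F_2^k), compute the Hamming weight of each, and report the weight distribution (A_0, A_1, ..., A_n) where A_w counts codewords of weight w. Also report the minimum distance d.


Weight distribution: A_0 = 1, A_2 = 1, A_3 = 4, A_4 = 1, A_6 = 1. Minimum distance d = 2.

Enumerate all 2^3 = 8 messages m ∈ F_2^3.
For each, compute codeword c = mG in F_2^8, then tally its weight.
  m = 000 → c = 00000000, weight = 0.
  m = 100 → c = 00010100, weight = 2.
  m = 010 → c = 01011000, weight = 3.
  m = 110 → c = 01001100, weight = 3.
  m = 001 → c = 01001011, weight = 4.
  m = 101 → c = 01011111, weight = 6.
  m = 011 → c = 00010011, weight = 3.
  m = 111 → c = 00000111, weight = 3.
Tally weights:
  weight 0: 1 codewords.
  weight 2: 1 codewords.
  weight 3: 4 codewords.
  weight 4: 1 codewords.
  weight 6: 1 codewords.
Minimum distance d = smallest w > 0 with A_w > 0 = 2.
Sanity: Σ A_w = 8 = 2^3 = 8 ✓.


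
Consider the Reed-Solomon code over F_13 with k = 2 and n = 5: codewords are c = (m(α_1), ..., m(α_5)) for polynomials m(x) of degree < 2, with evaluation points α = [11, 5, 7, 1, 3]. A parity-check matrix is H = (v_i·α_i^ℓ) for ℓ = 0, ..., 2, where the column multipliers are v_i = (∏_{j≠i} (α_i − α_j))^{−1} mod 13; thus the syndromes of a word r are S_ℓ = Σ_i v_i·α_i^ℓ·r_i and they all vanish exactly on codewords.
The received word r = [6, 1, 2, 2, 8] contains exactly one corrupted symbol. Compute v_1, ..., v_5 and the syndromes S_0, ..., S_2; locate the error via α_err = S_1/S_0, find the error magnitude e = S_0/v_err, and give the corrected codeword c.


S = (7, 10, 5), error at position 3, error magnitude e = 8, c = [6, 1, 7, 2, 8].

Step 1: column multipliers v_i = (∏_{j≠i}(α_i − α_j))^{−1} mod 13.
  i = 1 (α = 11): (11−5)(11−7)(11−1)(11−3) = 6·4·10·8 = 1920 ≡ 9, so v_1 = 9^{−1} = 3 (mod 13).
  i = 2 (α = 5): (5−11)(5−7)(5−1)(5−3) = (−6)·(−2)·4·2 = 96 ≡ 5, so v_2 = 5^{−1} = 8 (mod 13).
  i = 3 (α = 7): (7−11)(7−5)(7−1)(7−3) = (−4)·2·6·4 = −192 ≡ 3, so v_3 = 3^{−1} = 9 (mod 13).
  i = 4 (α = 1): (1−11)(1−5)(1−7)(1−3) = (−10)·(−4)·(−6)·(−2) = 480 ≡ 12, so v_4 = 12^{−1} = 12 (mod 13).
  i = 5 (α = 3): (3−11)(3−5)(3−7)(3−1) = (−8)·(−2)·(−4)·2 = −128 ≡ 2, so v_5 = 2^{−1} = 7 (mod 13).
  v = [3, 8, 9, 12, 7].
Step 2: syndromes of r = [6, 1, 2, 2, 8] (all sums mod 13).
  S_0 = Σ v_i r_i = 3·6 + 8·1 + 9·2 + 12·2 + 7·8 = 124 ≡ 7.
  S_1 = Σ v_i α_i r_i = 3·11·6 + 8·5·1 + 9·7·2 + 12·1·2 + 7·3·8 = 556 ≡ 10.
  α_i^2 mod 13 = [4, 12, 10, 1, 9].
  S_2 = Σ v_i α_i^2 r_i = 3·4·6 + 8·12·1 + 9·10·2 + 12·1·2 + 7·9·8 = 876 ≡ 5.
  S = (7, 10, 5) ≠ 0, so r is not a codeword (an error is present).
Step 3: locate the error. For a single error e at position i, S_ℓ = v_i·e·α_i^ℓ, so α_err = S_1/S_0.
  S_0^{−1} = 7^{−1} = 2 (mod 13), so α_err = 10·2 = 20 ≡ 7 = α_3. Error position i = 3.
  Consistency check: S_2/S_1 = 5·4 = 20 ≡ 7 = α_err ✓ (single-error assumption holds).
Step 4: error magnitude e = S_0/v_3 = S_0·∏_{j≠3}(α_3 − α_j) = 7·3 = 21 ≡ 8 (mod 13).
Step 5: correct position 3: c_3 = r_3 − e = 2 − 8 ≡ 7 (mod 13). Hence c = [6, 1, 7, 2, 8].
  Check: interpolating c through the α_i gives m(x) = 12 + 3·x (degree < 2) with m(α_i) = c_i for every i, so c is indeed a codeword.


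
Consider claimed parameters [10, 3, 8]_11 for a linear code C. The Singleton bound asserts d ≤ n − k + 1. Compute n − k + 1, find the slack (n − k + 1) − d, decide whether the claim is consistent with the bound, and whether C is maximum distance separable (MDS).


Singleton RHS = n − k + 1 = 8, slack = 0, bound satisfied, MDS.

Singleton bound: d ≤ n − k + 1.
Here n = 10, k = 3, so n − k + 1 = 8.
Given d = 8, check d ≤ 8: YES.
Slack = (n − k + 1) − d = 0.
The code is MDS (slack = 0).
Description: the claimed parameters are [10, 3, 8]_11; such a code would be MDS (meets Singleton bound).


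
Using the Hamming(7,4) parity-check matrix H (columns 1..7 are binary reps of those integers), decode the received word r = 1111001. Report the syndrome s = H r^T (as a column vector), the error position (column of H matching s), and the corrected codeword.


s = (0, 1, 1)^T, error position = 3, corrected codeword c = 1101001

Compute s = H r^T mod 2 one row at a time:
  s_1 = 1 + 0 + 0 + 1 = 2 ≡ 0 (mod 2).
  s_2 = 1 + 1 + 0 + 1 = 3 ≡ 1 (mod 2).
  s_3 = 1 + 1 + 0 + 1 = 3 ≡ 1 (mod 2).
s = (0, 1, 1)^T — this equals column 3 of H (binary 011), so error is at position 3.
Correct: flip bit 3 of r = 1111001 to get c = 1101001.


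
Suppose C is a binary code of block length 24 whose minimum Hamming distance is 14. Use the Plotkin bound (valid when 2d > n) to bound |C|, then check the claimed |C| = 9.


Plotkin bound M ≤ 6; given |C| = 9 > bound (violated).

Check applicability: 2d = 28, n = 24.
2d − n = 4 > 0, so Plotkin applies.
Compute d/(2d−n) = 14/4 ≈ 3.5000.
⌊d/(2d−n)⌋ = 3.
Plotkin bound: M ≤ 2·3 = 6.
Given |C| = 9, check: VIOLATED.
This |C| is above the Plotkin bound, so no binary code with n = 24, d = 14 and 9 codewords exists.


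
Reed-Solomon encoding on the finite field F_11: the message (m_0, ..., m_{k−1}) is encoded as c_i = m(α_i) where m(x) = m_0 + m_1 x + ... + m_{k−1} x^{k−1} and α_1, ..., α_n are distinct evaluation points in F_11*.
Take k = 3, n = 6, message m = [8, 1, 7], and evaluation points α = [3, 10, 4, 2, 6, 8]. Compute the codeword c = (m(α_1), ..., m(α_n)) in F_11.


c = [8, 3, 3, 5, 2, 2]

Message polynomial: m(x) = 8 + 1·x + 7·x^2 (mod 11).
For each evaluation point α_i, compute m(α_i) mod 11:
  α_1 = 3: Horner steps 7 → 0 → 8, so m(3) = 8.
  α_2 = 10: Horner steps 7 → 5 → 3, so m(10) = 3.
  α_3 = 4: Horner steps 7 → 7 → 3, so m(4) = 3.
  α_4 = 2: Horner steps 7 → 4 → 5, so m(2) = 5.
  α_5 = 6: Horner steps 7 → 10 → 2, so m(6) = 2.
  α_6 = 8: Horner steps 7 → 2 → 2, so m(8) = 2.
Codeword c = [8, 3, 3, 5, 2, 2] ∈ F_11^6.


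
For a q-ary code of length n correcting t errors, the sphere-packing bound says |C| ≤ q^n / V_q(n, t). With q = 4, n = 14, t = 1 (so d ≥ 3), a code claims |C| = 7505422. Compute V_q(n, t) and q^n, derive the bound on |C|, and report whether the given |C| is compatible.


V_q(n, t) = 43, q^n = 268435456, Hamming bound = 6242685, |C| = 7505422 > bound (violated).

Step 1: Compute V_q(n, t) = Σ_{j=0}^1 C(n, j) (q−1)^j.
  j = 0: C(14,0)·(3)^0 = 1·1 = 1.
  j = 1: C(14,1)·(3)^1 = 14·3 = 42.
  V_q(n, t) = 1 + 42 = 43.
Step 2: q^n = 4^14 = 268435456.
Step 3: Hamming bound ⌊q^n / V_q(n,t)⌋ = ⌊268435456/43⌋ = 6242685.
Step 4: Compare |C| = 7505422 to 6242685: violated.
The claimed |C| lies above the Hamming bound, so no 4-ary code of length 14 with d ≥ 3 can have 7505422 codewords.


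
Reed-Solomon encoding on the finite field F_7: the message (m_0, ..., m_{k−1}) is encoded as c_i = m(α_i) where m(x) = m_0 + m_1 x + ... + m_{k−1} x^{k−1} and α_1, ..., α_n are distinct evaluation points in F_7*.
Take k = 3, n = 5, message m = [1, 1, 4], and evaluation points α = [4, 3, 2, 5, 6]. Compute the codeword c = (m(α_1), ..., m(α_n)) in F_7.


c = [6, 5, 5, 1, 4]

Message polynomial: m(x) = 1 + 1·x + 4·x^2 (mod 7).
For each evaluation point α_i, compute m(α_i) mod 7:
  α_1 = 4: Horner steps 4 → 3 → 6, so m(4) = 6.
  α_2 = 3: Horner steps 4 → 6 → 5, so m(3) = 5.
  α_3 = 2: Horner steps 4 → 2 → 5, so m(2) = 5.
  α_4 = 5: Horner steps 4 → 0 → 1, so m(5) = 1.
  α_5 = 6: Horner steps 4 → 4 → 4, so m(6) = 4.
Codeword c = [6, 5, 5, 1, 4] ∈ F_7^5.


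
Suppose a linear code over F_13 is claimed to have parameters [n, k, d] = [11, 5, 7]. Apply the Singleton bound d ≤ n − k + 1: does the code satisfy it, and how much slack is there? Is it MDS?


Singleton RHS = n − k + 1 = 7, slack = 0, bound satisfied, MDS.

Singleton bound: d ≤ n − k + 1.
Here n = 11, k = 5, so n − k + 1 = 7.
Given d = 7, check d ≤ 7: YES.
Slack = (n − k + 1) − d = 0.
The code is MDS (slack = 0).
Description: the claimed parameters are [11, 5, 7]_13; such a code would be MDS (meets Singleton bound).


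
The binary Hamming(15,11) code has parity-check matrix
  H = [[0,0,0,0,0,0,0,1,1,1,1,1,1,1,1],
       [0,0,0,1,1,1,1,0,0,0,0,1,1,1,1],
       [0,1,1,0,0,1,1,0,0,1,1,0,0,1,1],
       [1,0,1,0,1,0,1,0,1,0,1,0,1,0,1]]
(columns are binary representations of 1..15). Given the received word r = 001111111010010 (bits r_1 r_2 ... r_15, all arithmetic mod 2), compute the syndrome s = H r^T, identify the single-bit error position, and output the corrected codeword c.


s = (0, 1, 1, 1)^T, error position = 7, corrected codeword c = 001111011010010

Compute s = H r^T mod 2 one row at a time:
  s_1 = 1 + 1 + 0 + 1 + 0 + 0 + 1 + 0 = 4 ≡ 0 (mod 2).
  s_2 = 1 + 1 + 1 + 1 + 0 + 0 + 1 + 0 = 5 ≡ 1 (mod 2).
  s_3 = 0 + 1 + 1 + 1 + 0 + 1 + 1 + 0 = 5 ≡ 1 (mod 2).
  s_4 = 0 + 1 + 1 + 1 + 1 + 1 + 0 + 0 = 5 ≡ 1 (mod 2).
s = (0, 1, 1, 1)^T — this equals column 7 of H (binary 0111), so error is at position 7.
Correct: flip bit 7 of r = 001111111010010 to get c = 001111011010010.


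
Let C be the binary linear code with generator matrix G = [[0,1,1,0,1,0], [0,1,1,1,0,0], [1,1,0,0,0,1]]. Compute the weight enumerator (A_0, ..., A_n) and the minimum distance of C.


Weight distribution: A_0 = 1, A_2 = 1, A_3 = 3, A_4 = 2, A_5 = 1. Minimum distance d = 2.

Enumerate all 2^3 = 8 messages m ∈ F_2^3.
For each, compute codeword c = mG in F_2^6, then tally its weight.
  m = 000 → c = 000000, weight = 0.
  m = 100 → c = 011010, weight = 3.
  m = 010 → c = 011100, weight = 3.
  m = 110 → c = 000110, weight = 2.
  m = 001 → c = 110001, weight = 3.
  m = 101 → c = 101011, weight = 4.
  m = 011 → c = 101101, weight = 4.
  m = 111 → c = 110111, weight = 5.
Tally weights:
  weight 0: 1 codewords.
  weight 2: 1 codewords.
  weight 3: 3 codewords.
  weight 4: 2 codewords.
  weight 5: 1 codewords.
Minimum distance d = smallest w > 0 with A_w > 0 = 2.
Sanity: Σ A_w = 8 = 2^3 = 8 ✓.


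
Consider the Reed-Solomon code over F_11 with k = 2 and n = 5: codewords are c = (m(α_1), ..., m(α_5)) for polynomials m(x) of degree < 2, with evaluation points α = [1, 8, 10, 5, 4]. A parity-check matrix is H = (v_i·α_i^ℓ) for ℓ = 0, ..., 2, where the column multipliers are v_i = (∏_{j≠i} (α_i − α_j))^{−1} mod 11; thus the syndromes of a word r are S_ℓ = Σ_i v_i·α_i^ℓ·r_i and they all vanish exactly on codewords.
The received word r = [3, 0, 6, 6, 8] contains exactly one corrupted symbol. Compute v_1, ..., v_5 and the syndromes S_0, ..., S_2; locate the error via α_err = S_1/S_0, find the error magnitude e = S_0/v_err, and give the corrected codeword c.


S = (10, 1, 10), error at position 3, error magnitude e = 10, c = [3, 0, 7, 6, 8].

Step 1: column multipliers v_i = (∏_{j≠i}(α_i − α_j))^{−1} mod 11.
  i = 1 (α = 1): (1−8)(1−10)(1−5)(1−4) = (−7)·(−9)·(−4)·(−3) = 756 ≡ 8, so v_1 = 8^{−1} = 7 (mod 11).
  i = 2 (α = 8): (8−1)(8−10)(8−5)(8−4) = 7·(−2)·3·4 = −168 ≡ 8, so v_2 = 8^{−1} = 7 (mod 11).
  i = 3 (α = 10): (10−1)(10−8)(10−5)(10−4) = 9·2·5·6 = 540 ≡ 1, so v_3 = 1^{−1} = 1 (mod 11).
  i = 4 (α = 5): (5−1)(5−8)(5−10)(5−4) = 4·(−3)·(−5)·1 = 60 ≡ 5, so v_4 = 5^{−1} = 9 (mod 11).
  i = 5 (α = 4): (4−1)(4−8)(4−10)(4−5) = 3·(−4)·(−6)·(−1) = −72 ≡ 5, so v_5 = 5^{−1} = 9 (mod 11).
  v = [7, 7, 1, 9, 9].
Step 2: syndromes of r = [3, 0, 6, 6, 8] (all sums mod 11).
  S_0 = Σ v_i r_i = 7·3 + 7·0 + 1·6 + 9·6 + 9·8 = 153 ≡ 10.
  S_1 = Σ v_i α_i r_i = 7·1·3 + 7·8·0 + 1·10·6 + 9·5·6 + 9·4·8 = 639 ≡ 1.
  α_i^2 mod 11 = [1, 9, 1, 3, 5].
  S_2 = Σ v_i α_i^2 r_i = 7·1·3 + 7·9·0 + 1·1·6 + 9·3·6 + 9·5·8 = 549 ≡ 10.
  S = (10, 1, 10) ≠ 0, so r is not a codeword (an error is present).
Step 3: locate the error. For a single error e at position i, S_ℓ = v_i·e·α_i^ℓ, so α_err = S_1/S_0.
  S_0^{−1} = 10^{−1} = 10 (mod 11), so α_err = 1·10 = 10 ≡ 10 = α_3. Error position i = 3.
  Consistency check: S_2/S_1 = 10·1 = 10 ≡ 10 = α_err ✓ (single-error assumption holds).
Step 4: error magnitude e = S_0/v_3 = S_0·∏_{j≠3}(α_3 − α_j) = 10·1 = 10 ≡ 10 (mod 11).
Step 5: correct position 3: c_3 = r_3 − e = 6 − 10 ≡ 7 (mod 11). Hence c = [3, 0, 7, 6, 8].
  Check: interpolating c through the α_i gives m(x) = 5 + 9·x (degree < 2) with m(α_i) = c_i for every i, so c is indeed a codeword.


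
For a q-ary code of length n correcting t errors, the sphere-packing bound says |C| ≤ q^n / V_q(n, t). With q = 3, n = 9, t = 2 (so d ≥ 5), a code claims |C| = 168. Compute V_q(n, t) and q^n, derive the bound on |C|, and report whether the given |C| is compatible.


V_q(n, t) = 163, q^n = 19683, Hamming bound = 120, |C| = 168 > bound (violated).

Step 1: Compute V_q(n, t) = Σ_{j=0}^2 C(n, j) (q−1)^j.
  j = 0: C(9,0)·(2)^0 = 1·1 = 1.
  j = 1: C(9,1)·(2)^1 = 9·2 = 18.
  j = 2: C(9,2)·(2)^2 = 36·4 = 144.
  V_q(n, t) = 1 + 18 + 144 = 163.
Step 2: q^n = 3^9 = 19683.
Step 3: Hamming bound ⌊q^n / V_q(n,t)⌋ = ⌊19683/163⌋ = 120.
Step 4: Compare |C| = 168 to 120: violated.
The claimed |C| lies above the Hamming bound, so no 3-ary code of length 9 with d ≥ 5 can have 168 codewords.


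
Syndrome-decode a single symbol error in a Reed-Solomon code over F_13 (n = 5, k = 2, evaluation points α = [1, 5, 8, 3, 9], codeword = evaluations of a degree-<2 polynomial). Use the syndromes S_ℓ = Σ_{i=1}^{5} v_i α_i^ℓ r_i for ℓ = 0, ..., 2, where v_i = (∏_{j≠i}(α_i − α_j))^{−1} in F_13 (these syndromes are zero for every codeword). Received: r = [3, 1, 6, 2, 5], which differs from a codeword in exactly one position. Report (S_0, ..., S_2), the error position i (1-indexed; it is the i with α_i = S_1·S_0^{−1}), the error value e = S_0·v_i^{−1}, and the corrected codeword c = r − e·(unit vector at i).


S = (11, 8, 7), error at position 5, error magnitude e = 6, c = [3, 1, 6, 2, 12].

Step 1: column multipliers v_i = (∏_{j≠i}(α_i − α_j))^{−1} mod 13.
  i = 1 (α = 1): (1−5)(1−8)(1−3)(1−9) = (−4)·(−7)·(−2)·(−8) = 448 ≡ 6, so v_1 = 6^{−1} = 11 (mod 13).
  i = 2 (α = 5): (5−1)(5−8)(5−3)(5−9) = 4·(−3)·2·(−4) = 96 ≡ 5, so v_2 = 5^{−1} = 8 (mod 13).
  i = 3 (α = 8): (8−1)(8−5)(8−3)(8−9) = 7·3·5·(−1) = −105 ≡ 12, so v_3 = 12^{−1} = 12 (mod 13).
  i = 4 (α = 3): (3−1)(3−5)(3−8)(3−9) = 2·(−2)·(−5)·(−6) = −120 ≡ 10, so v_4 = 10^{−1} = 4 (mod 13).
  i = 5 (α = 9): (9−1)(9−5)(9−8)(9−3) = 8·4·1·6 = 192 ≡ 10, so v_5 = 10^{−1} = 4 (mod 13).
  v = [11, 8, 12, 4, 4].
Step 2: syndromes of r = [3, 1, 6, 2, 5] (all sums mod 13).
  S_0 = Σ v_i r_i = 11·3 + 8·1 + 12·6 + 4·2 + 4·5 = 141 ≡ 11.
  S_1 = Σ v_i α_i r_i = 11·1·3 + 8·5·1 + 12·8·6 + 4·3·2 + 4·9·5 = 853 ≡ 8.
  α_i^2 mod 13 = [1, 12, 12, 9, 3].
  S_2 = Σ v_i α_i^2 r_i = 11·1·3 + 8·12·1 + 12·12·6 + 4·9·2 + 4·3·5 = 1125 ≡ 7.
  S = (11, 8, 7) ≠ 0, so r is not a codeword (an error is present).
Step 3: locate the error. For a single error e at position i, S_ℓ = v_i·e·α_i^ℓ, so α_err = S_1/S_0.
  S_0^{−1} = 11^{−1} = 6 (mod 13), so α_err = 8·6 = 48 ≡ 9 = α_5. Error position i = 5.
  Consistency check: S_2/S_1 = 7·5 = 35 ≡ 9 = α_err ✓ (single-error assumption holds).
Step 4: error magnitude e = S_0/v_5 = S_0·∏_{j≠5}(α_5 − α_j) = 11·10 = 110 ≡ 6 (mod 13).
Step 5: correct position 5: c_5 = r_5 − e = 5 − 6 ≡ 12 (mod 13). Hence c = [3, 1, 6, 2, 12].
  Check: interpolating c through the α_i gives m(x) = 10 + 6·x (degree < 2) with m(α_i) = c_i for every i, so c is indeed a codeword.


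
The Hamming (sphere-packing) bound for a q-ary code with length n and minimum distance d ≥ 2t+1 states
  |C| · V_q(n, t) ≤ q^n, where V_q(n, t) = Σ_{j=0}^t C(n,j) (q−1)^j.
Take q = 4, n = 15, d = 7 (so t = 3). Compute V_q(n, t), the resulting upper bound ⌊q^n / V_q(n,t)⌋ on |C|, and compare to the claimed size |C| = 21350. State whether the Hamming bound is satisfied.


V_q(n, t) = 13276, q^n = 1073741824, Hamming bound = 80878, |C| = 21350 ≤ bound (satisfied).

Step 1: Compute V_q(n, t) = Σ_{j=0}^3 C(n, j) (q−1)^j.
  j = 0: C(15,0)·(3)^0 = 1·1 = 1.
  j = 1: C(15,1)·(3)^1 = 15·3 = 45.
  j = 2: C(15,2)·(3)^2 = 105·9 = 945.
  j = 3: C(15,3)·(3)^3 = 455·27 = 12285.
  V_q(n, t) = 1 + 45 + 945 + 12285 = 13276.
Step 2: q^n = 4^15 = 1073741824.
Step 3: Hamming bound ⌊q^n / V_q(n,t)⌋ = ⌊1073741824/13276⌋ = 80878.
Step 4: Compare |C| = 21350 to 80878: satisfied.
The claimed |C| lies below the Hamming bound.


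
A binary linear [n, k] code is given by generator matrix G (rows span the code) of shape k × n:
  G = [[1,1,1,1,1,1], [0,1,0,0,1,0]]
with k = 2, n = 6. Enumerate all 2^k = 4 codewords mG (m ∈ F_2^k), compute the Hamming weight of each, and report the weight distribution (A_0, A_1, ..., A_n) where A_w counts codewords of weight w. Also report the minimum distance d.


Weight distribution: A_0 = 1, A_2 = 1, A_4 = 1, A_6 = 1. Minimum distance d = 2.

Enumerate all 2^2 = 4 messages m ∈ F_2^2.
For each, compute codeword c = mG in F_2^6, then tally its weight.
  m = 00 → c = 000000, weight = 0.
  m = 10 → c = 111111, weight = 6.
  m = 01 → c = 010010, weight = 2.
  m = 11 → c = 101101, weight = 4.
Tally weights:
  weight 0: 1 codewords.
  weight 2: 1 codewords.
  weight 4: 1 codewords.
  weight 6: 1 codewords.
Minimum distance d = smallest w > 0 with A_w > 0 = 2.
Sanity: Σ A_w = 4 = 2^2 = 4 ✓.


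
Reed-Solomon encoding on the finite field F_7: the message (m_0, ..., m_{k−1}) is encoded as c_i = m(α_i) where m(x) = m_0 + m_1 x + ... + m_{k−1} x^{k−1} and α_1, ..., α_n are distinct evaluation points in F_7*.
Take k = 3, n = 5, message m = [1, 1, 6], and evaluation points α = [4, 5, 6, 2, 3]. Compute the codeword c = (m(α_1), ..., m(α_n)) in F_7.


c = [3, 2, 6, 6, 2]

Message polynomial: m(x) = 1 + 1·x + 6·x^2 (mod 7).
For each evaluation point α_i, compute m(α_i) mod 7:
  α_1 = 4: Horner steps 6 → 4 → 3, so m(4) = 3.
  α_2 = 5: Horner steps 6 → 3 → 2, so m(5) = 2.
  α_3 = 6: Horner steps 6 → 2 → 6, so m(6) = 6.
  α_4 = 2: Horner steps 6 → 6 → 6, so m(2) = 6.
  α_5 = 3: Horner steps 6 → 5 → 2, so m(3) = 2.
Codeword c = [3, 2, 6, 6, 2] ∈ F_7^5.


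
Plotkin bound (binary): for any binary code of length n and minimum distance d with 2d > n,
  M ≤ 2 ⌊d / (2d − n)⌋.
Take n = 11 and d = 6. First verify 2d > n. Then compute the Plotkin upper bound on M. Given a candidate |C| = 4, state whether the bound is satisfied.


Plotkin bound M ≤ 12; given |C| = 4 ≤ bound (satisfied).

Check applicability: 2d = 12, n = 11.
2d − n = 1 > 0, so Plotkin applies.
Compute d/(2d−n) = 6/1 ≈ 6.0000.
⌊d/(2d−n)⌋ = 6.
Plotkin bound: M ≤ 2·6 = 12.
Given |C| = 4, check: satisfied.
This |C| is below the Plotkin bound.


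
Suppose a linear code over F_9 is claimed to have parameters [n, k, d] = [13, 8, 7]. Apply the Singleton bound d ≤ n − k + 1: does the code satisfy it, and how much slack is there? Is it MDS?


Singleton RHS = n − k + 1 = 6, slack = -1, bound violated (no such code; not MDS).

Singleton bound: d ≤ n − k + 1.
Here n = 13, k = 8, so n − k + 1 = 6.
Given d = 7, check d ≤ 6: NO.
Slack = (n − k + 1) − d = -1.
The slack is negative: d = 7 exceeds n − k + 1 = 6 by 1, so the Singleton bound is violated and no linear [13, 8, 7]_9 code can exist. In particular it is not MDS (MDS requires d = n − k + 1 exactly).
Description: the claimed parameters are [13, 8, 7]_9; such a code would be impossible (violates the Singleton bound).


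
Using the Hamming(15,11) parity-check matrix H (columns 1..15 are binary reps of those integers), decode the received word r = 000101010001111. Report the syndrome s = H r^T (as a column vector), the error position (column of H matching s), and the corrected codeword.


s = (1, 0, 1, 0)^T, error position = 10, corrected codeword c = 000101010101111

Compute s = H r^T mod 2 one row at a time:
  s_1 = 1 + 0 + 0 + 0 + 1 + 1 + 1 + 1 = 5 ≡ 1 (mod 2).
  s_2 = 1 + 0 + 1 + 0 + 1 + 1 + 1 + 1 = 6 ≡ 0 (mod 2).
  s_3 = 0 + 0 + 1 + 0 + 0 + 0 + 1 + 1 = 3 ≡ 1 (mod 2).
  s_4 = 0 + 0 + 0 + 0 + 0 + 0 + 1 + 1 = 2 ≡ 0 (mod 2).
s = (1, 0, 1, 0)^T — this equals column 10 of H (binary 1010), so error is at position 10.
Correct: flip bit 10 of r = 000101010001111 to get c = 000101010101111.


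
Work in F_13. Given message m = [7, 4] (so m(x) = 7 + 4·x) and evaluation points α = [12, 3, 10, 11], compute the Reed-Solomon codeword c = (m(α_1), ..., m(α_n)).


c = [3, 6, 8, 12]

Message polynomial: m(x) = 7 + 4·x (mod 13).
For each evaluation point α_i, compute m(α_i) mod 13:
  α_1 = 12: Horner steps 4 → 3, so m(12) = 3.
  α_2 = 3: Horner steps 4 → 6, so m(3) = 6.
  α_3 = 10: Horner steps 4 → 8, so m(10) = 8.
  α_4 = 11: Horner steps 4 → 12, so m(11) = 12.
Codeword c = [3, 6, 8, 12] ∈ F_13^4.


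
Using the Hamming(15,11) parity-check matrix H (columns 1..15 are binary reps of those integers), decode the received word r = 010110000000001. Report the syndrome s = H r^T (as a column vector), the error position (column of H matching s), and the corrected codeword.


s = (1, 1, 0, 0)^T, error position = 12, corrected codeword c = 010110000001001

Compute s = H r^T mod 2 one row at a time:
  s_1 = 0 + 0 + 0 + 0 + 0 + 0 + 0 + 1 = 1 ≡ 1 (mod 2).
  s_2 = 1 + 1 + 0 + 0 + 0 + 0 + 0 + 1 = 3 ≡ 1 (mod 2).
  s_3 = 1 + 0 + 0 + 0 + 0 + 0 + 0 + 1 = 2 ≡ 0 (mod 2).
  s_4 = 0 + 0 + 1 + 0 + 0 + 0 + 0 + 1 = 2 ≡ 0 (mod 2).
s = (1, 1, 0, 0)^T — this equals column 12 of H (binary 1100), so error is at position 12.
Correct: flip bit 12 of r = 010110000000001 to get c = 010110000001001.


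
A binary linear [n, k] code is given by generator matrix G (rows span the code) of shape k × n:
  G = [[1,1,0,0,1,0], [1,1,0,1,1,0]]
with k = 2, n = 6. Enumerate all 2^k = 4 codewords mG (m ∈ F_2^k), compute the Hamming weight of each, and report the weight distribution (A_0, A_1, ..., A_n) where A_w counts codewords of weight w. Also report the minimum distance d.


Weight distribution: A_0 = 1, A_1 = 1, A_3 = 1, A_4 = 1. Minimum distance d = 1.

Enumerate all 2^2 = 4 messages m ∈ F_2^2.
For each, compute codeword c = mG in F_2^6, then tally its weight.
  m = 00 → c = 000000, weight = 0.
  m = 10 → c = 110010, weight = 3.
  m = 01 → c = 110110, weight = 4.
  m = 11 → c = 000100, weight = 1.
Tally weights:
  weight 0: 1 codewords.
  weight 1: 1 codewords.
  weight 3: 1 codewords.
  weight 4: 1 codewords.
Minimum distance d = smallest w > 0 with A_w > 0 = 1.
Sanity: Σ A_w = 4 = 2^2 = 4 ✓.


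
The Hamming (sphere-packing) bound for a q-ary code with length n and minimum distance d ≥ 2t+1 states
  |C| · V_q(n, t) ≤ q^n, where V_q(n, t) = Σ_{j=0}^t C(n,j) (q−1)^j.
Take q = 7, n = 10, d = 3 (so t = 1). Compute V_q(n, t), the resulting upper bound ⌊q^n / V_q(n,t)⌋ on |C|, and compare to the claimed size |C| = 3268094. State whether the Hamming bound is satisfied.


V_q(n, t) = 61, q^n = 282475249, Hamming bound = 4630741, |C| = 3268094 ≤ bound (satisfied).

Step 1: Compute V_q(n, t) = Σ_{j=0}^1 C(n, j) (q−1)^j.
  j = 0: C(10,0)·(6)^0 = 1·1 = 1.
  j = 1: C(10,1)·(6)^1 = 10·6 = 60.
  V_q(n, t) = 1 + 60 = 61.
Step 2: q^n = 7^10 = 282475249.
Step 3: Hamming bound ⌊q^n / V_q(n,t)⌋ = ⌊282475249/61⌋ = 4630741.
Step 4: Compare |C| = 3268094 to 4630741: satisfied.
The claimed |C| lies below the Hamming bound.


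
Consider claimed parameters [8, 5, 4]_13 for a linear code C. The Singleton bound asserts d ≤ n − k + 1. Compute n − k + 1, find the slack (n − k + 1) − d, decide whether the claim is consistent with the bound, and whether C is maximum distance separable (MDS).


Singleton RHS = n − k + 1 = 4, slack = 0, bound satisfied, MDS.

Singleton bound: d ≤ n − k + 1.
Here n = 8, k = 5, so n − k + 1 = 4.
Given d = 4, check d ≤ 4: YES.
Slack = (n − k + 1) − d = 0.
The code is MDS (slack = 0).
Description: the claimed parameters are [8, 5, 4]_13; such a code would be MDS (meets Singleton bound).
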